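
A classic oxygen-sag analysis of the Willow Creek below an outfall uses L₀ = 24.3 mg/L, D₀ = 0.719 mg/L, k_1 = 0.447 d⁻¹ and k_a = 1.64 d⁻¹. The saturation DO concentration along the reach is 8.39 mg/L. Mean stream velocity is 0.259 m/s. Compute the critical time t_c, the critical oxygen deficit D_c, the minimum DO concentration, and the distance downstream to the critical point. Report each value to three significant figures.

t_c ≈ 1.02 d; D_c ≈ 4.20 mg/L; min DO ≈ 4.19 mg/L; x_c ≈ 22.8 km

At the critical point dD/dt = 0, so k_1 L₀ e^(−k_1 t) = k_a D. Substituting D(t) from the Streeter–Phelps equation and solving for t gives
t_c = ln[(k_a/k_1)(1 − D₀(k_a−k_1)/(k_1 L₀))] / (k_a−k_1).
Here k_a−k_1 = 1.193 d⁻¹ and 1 − D₀(k_a−k_1)/(k_1 L₀) = 1 − 0.719×1.193/(0.447×24.3) = 0.9210, so
t_c = ln(3.669 × 0.9210) / 1.193 = 1.218 / 1.193 = 1.021 d.
L(t_c) = L₀ e^(−k_1 t_c) = 24.3 × 0.6337 = 15.40 mg/L, and at the critical point k_a D_c = k_1 L, so D_c = (0.447/1.64) × 15.40 = 4.197 mg/L.
Minimum DO = C_s − D_c = 8.39 − 4.197 = 4.193 mg/L.
x_c = v t_c = 0.259 m/s × 1.021 d × 86400 s/d = 22840 m ≈ 22.8 km.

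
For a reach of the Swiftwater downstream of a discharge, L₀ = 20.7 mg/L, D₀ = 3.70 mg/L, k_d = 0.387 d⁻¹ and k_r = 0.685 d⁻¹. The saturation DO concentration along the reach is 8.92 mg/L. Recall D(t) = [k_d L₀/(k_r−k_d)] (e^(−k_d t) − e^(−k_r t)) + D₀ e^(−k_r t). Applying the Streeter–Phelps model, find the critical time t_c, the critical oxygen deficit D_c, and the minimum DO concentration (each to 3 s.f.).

t_c ≈ 1.42 d; D_c ≈ 6.75 mg/L; min DO ≈ 2.17 mg/L

t_c = [1/(k_r−k_d)] ln[(k_r/k_d)(1 − D₀(k_r−k_d)/(k_d L₀))]
= [1/(0.685−0.387)] ln[(0.685/0.387)(1 − 3.70×0.2980/(0.387×20.7))]
= (1/0.2980) ln[1.770 × 0.8624] = 3.356 × ln(1.526) = 3.356 × 0.4229 = 1.419 d.
D_c = (k_d/k_r) L₀ e^(−k_d t_c) = (0.387/0.685) × 20.7 × e^(−0.387×1.419) = 0.5650 × 20.7 × 0.5774 = 6.753 mg/L.
Minimum DO = C_s − D_c = 8.92 − 6.753 = 2.167 mg/L.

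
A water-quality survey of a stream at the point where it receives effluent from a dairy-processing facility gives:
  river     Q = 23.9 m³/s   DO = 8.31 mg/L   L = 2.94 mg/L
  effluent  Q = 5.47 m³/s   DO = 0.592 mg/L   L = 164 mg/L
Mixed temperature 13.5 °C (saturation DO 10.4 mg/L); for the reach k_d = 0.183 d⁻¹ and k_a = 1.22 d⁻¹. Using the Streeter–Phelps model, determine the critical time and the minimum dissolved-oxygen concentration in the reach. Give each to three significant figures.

t_c ≈ 0.929 d; minimum DO ≈ 6.23 mg/L

Mixed DO = (23.9×8.31 + 5.47×0.592)/(23.9+5.47) = 201.8/29.37 = 6.873 mg/L.
Mixed L₀ = (23.9×2.94 + 5.47×164)/(29.37) = 967.3/29.37 = 32.94 mg/L.
Initial deficit D₀ = C_s − DO₀ = 10.4 − 6.873 = 3.527 mg/L.
t_c = (1/1.037) ln[(1.22/0.183)(1 − 3.527×1.037/(0.183×32.94))] = 0.9643 × ln(2.621) = 0.9291 d.
D_c = (0.183/1.22) × 32.94 × e^(−0.183×0.9291) = 0.1500 × 32.94 × 0.8436 = 4.168 mg/L.
Minimum DO = 10.4 − 4.168 = 6.232 mg/L.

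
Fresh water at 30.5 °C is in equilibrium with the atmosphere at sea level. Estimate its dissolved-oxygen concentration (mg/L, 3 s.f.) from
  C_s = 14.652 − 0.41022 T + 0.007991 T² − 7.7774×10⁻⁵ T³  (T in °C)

C_s ≈ 7.37 mg/L

C_s = 14.652 − 0.41022×30.5 + 0.007991×30.5² − 7.7774×10⁻⁵×30.5³ = 7.367 mg/L.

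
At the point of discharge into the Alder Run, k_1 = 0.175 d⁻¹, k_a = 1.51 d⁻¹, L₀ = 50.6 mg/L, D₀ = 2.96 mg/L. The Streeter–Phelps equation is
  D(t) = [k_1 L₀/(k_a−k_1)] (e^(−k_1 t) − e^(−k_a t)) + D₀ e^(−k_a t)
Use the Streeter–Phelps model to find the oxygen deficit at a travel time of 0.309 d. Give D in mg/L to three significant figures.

D ≈ 3.98 mg/L

k_1 L₀/(k_a−k_1) = 0.175×50.6/(1.51−0.175) = 8.855/1.335 = 6.633 mg/L.
e^(−k_1 t) = e^(−0.175×0.3090) = 0.9474; e^(−k_a t) = e^(−1.51×0.3090) = 0.6271.
D = 6.633 × (0.9474 − 0.6271) + 2.96 × 0.6271 = 2.124 + 1.856 = 3.980 mg/L.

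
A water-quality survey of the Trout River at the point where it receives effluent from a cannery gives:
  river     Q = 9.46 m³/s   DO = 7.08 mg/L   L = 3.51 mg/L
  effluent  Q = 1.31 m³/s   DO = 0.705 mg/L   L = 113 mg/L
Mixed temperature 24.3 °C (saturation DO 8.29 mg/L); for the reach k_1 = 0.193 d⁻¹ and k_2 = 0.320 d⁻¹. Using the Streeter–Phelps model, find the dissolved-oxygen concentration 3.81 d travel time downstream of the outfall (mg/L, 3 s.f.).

DO ≈ 3.00 mg/L

Mixed DO = (9.46×7.08 + 1.31×0.705)/(9.46+1.31) = 67.90/10.77 = 6.305 mg/L.
Mixed L₀ = (9.46×3.51 + 1.31×113)/(10.77) = 181.2/10.77 = 16.83 mg/L.
Initial deficit D₀ = C_s − DO₀ = 8.29 − 6.305 = 1.985 mg/L.
D(3.81) = [0.193×16.83/(0.320−0.193)](e^(−0.193×3.81) − e^(−0.320×3.81)) + 1.985 e^(−0.320×3.81)
= 25.57 × (0.4793 − 0.2955) + 1.985 × 0.2955 = 5.289 mg/L.
DO = 8.29 − 5.289 = 3.001 mg/L.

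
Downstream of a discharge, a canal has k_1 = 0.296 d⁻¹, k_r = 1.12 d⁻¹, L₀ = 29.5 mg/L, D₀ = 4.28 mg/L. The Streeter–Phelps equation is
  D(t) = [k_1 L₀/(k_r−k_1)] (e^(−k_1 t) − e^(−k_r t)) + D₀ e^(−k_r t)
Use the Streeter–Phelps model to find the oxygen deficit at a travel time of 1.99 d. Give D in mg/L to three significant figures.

k_1 L₀/(k_r−k_1) = 0.296×29.5/(1.12−0.296) = 8.732/0.8240 = 10.60 mg/L.
e^(−k_1 t) = e^(−0.296×1.990) = 0.5549; e^(−k_r t) = e^(−1.12×1.990) = 0.1077.
D = 10.60 × (0.5549 − 0.1077) + 4.28 × 0.1077 = 4.739 + 0.4608 = 5.200 mg/L.

D ≈ 5.20 mg/L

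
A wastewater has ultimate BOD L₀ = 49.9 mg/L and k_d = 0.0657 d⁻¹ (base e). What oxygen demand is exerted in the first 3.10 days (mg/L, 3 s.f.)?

y ≈ 9.19 mg/L

y_t = L₀(1 − e^(−k_d t)) = 49.9 × (1 − e^(−0.0657×3.10))
= 49.9 × (1 − 0.8157) = 49.9 × 0.1843 = 9.195 mg/L.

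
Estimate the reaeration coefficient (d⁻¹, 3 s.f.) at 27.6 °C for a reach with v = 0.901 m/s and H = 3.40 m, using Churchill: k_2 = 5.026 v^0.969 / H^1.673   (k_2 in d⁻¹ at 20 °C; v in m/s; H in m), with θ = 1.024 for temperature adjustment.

k_2 ≈ 0.702 d⁻¹

k_2(20) = 5.026 × 0.901^0.969 / 3.40^1.673 = 5.026 × 0.9039 / 7.748 = 0.5864 d⁻¹.
k_2(27.6) = 0.5864 × 1.024^(27.6−20) = 0.5864 × 1.198 = 0.7022 d⁻¹.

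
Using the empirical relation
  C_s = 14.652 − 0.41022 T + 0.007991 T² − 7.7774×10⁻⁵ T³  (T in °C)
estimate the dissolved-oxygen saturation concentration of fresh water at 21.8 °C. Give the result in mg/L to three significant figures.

C_s = 14.652 − 0.41022×21.8 + 0.007991×21.8² − 7.7774×10⁻⁵×21.8³ = 8.701 mg/L.

C_s ≈ 8.70 mg/L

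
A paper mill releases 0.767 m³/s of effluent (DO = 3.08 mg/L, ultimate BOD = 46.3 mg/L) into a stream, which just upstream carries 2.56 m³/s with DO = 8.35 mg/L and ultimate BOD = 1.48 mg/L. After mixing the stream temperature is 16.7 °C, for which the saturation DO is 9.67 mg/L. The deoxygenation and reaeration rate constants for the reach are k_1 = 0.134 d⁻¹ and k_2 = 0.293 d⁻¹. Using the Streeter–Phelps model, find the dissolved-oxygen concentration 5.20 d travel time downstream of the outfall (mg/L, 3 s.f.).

Mixed DO = (2.56×8.35 + 0.767×3.08)/(2.56+0.767) = 23.74/3.327 = 7.135 mg/L.
Mixed L₀ = (2.56×1.48 + 0.767×46.3)/(3.327) = 39.30/3.327 = 11.81 mg/L.
Initial deficit D₀ = C_s − DO₀ = 9.67 − 7.135 = 2.535 mg/L.
D(5.20) = [0.134×11.81/(0.293−0.134)](e^(−0.134×5.20) − e^(−0.293×5.20)) + 2.535 e^(−0.293×5.20)
= 9.955 × (0.4982 − 0.2179) + 2.535 × 0.2179 = 3.342 mg/L.
DO = 9.67 − 3.342 = 6.328 mg/L.

DO ≈ 6.33 mg/L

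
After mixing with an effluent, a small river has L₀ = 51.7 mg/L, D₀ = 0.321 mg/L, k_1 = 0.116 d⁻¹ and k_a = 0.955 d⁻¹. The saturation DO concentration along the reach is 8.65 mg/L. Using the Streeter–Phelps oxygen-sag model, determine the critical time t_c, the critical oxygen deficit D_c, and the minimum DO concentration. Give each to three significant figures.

t_c ≈ 2.46 d; D_c ≈ 4.72 mg/L; min DO ≈ 3.93 mg/L

With k_a/k_1 = 8.233 and 1 − D₀(k_a−k_1)/(k_1 L₀) = 0.9551,
t_c = ln(8.233 × 0.9551) / (0.955 − 0.116) = ln(7.863) / 0.8390 = 2.062/0.8390 = 2.458 d.
L(t_c) = L₀ e^(−k_1 t_c) = 51.7 × 0.7519 = 38.87 mg/L, and at the critical point k_a D_c = k_1 L, so D_c = (0.116/0.955) × 38.87 = 4.722 mg/L.
Minimum DO = C_s − D_c = 8.65 − 4.722 = 3.928 mg/L.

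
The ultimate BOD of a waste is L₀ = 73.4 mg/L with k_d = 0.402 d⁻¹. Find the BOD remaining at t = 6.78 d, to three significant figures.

L_t = L₀ e^(−k_d t) = 73.4 × e^(−0.402×6.78) = 73.4 × 0.06551 = 4.808 mg/L.

L ≈ 4.81 mg/L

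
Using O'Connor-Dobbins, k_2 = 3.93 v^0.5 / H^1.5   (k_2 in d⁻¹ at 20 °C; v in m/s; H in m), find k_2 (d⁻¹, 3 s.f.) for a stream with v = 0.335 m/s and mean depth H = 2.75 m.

k_2 ≈ 0.499 d⁻¹

k_2 = 3.93 × 0.335^0.5 / 2.75^1.5 = 3.93 × 0.5788 / 4.560 = 0.4988 d⁻¹.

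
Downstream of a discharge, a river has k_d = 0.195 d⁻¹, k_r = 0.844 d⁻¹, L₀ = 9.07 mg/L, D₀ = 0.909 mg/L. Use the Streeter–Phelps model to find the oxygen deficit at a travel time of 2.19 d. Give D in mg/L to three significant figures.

D ≈ 1.49 mg/L

k_d L₀/(k_r−k_d) = 0.195×9.07/(0.844−0.195) = 1.769/0.6490 = 2.725 mg/L.
e^(−k_d t) = e^(−0.195×2.190) = 0.6524; e^(−k_r t) = e^(−0.844×2.190) = 0.1575.
D = 2.725 × (0.6524 − 0.1575) + 0.909 × 0.1575 = 1.349 + 0.1432 = 1.492 mg/L.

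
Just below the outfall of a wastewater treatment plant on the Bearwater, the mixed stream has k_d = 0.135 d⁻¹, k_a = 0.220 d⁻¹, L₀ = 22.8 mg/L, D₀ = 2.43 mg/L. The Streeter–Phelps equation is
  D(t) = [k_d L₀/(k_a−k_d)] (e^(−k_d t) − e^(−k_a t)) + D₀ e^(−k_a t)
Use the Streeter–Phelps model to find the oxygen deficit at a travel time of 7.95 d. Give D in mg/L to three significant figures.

D ≈ 6.50 mg/L

k_d L₀/(k_a−k_d) = 0.135×22.8/(0.220−0.135) = 3.078/0.08500 = 36.21 mg/L.
e^(−k_d t) = e^(−0.135×7.950) = 0.3419; e^(−k_a t) = e^(−0.220×7.950) = 0.1739.
D = 36.21 × (0.3419 − 0.1739) + 2.43 × 0.1739 = 6.082 + 0.4227 = 6.504 mg/L.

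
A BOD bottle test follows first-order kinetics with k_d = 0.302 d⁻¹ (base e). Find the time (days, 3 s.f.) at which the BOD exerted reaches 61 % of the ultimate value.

y/L₀ = 1 − e^(−k_d t) = 0.61 ⇒ e^(−k_d t) = 0.390
t = −ln(0.390) / 0.302 = 0.9416 / 0.302 = 3.118 d.

t ≈ 3.12 d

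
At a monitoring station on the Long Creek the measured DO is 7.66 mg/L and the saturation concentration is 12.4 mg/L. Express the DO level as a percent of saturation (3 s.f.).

% saturation = C/C_s × 100 = 7.66/12.4 × 100 = 61.8 %.

61.8 % saturation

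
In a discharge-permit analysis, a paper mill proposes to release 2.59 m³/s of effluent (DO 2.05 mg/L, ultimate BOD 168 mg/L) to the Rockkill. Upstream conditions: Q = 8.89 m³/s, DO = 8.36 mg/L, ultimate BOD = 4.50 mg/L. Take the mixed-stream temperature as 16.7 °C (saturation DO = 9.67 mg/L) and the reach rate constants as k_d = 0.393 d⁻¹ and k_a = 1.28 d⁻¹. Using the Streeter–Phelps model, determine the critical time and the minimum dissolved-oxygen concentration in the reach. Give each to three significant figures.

t_c ≈ 1.15 d; minimum DO ≈ 1.58 mg/L

Mixed DO = (8.89×8.36 + 2.59×2.05)/(8.89+2.59) = 79.63/11.48 = 6.936 mg/L.
Mixed L₀ = (8.89×4.50 + 2.59×168)/(11.48) = 475.1/11.48 = 41.39 mg/L.
Initial deficit D₀ = C_s − DO₀ = 9.67 − 6.936 = 2.734 mg/L.
t_c = (1/0.8870) ln[(1.28/0.393)(1 − 2.734×0.8870/(0.393×41.39))] = 1.127 × ln(2.771) = 1.149 d.
D_c = (0.393/1.28) × 41.39 × e^(−0.393×1.149) = 0.3070 × 41.39 × 0.6366 = 8.089 mg/L.
Minimum DO = 9.67 − 8.089 = 1.581 mg/L.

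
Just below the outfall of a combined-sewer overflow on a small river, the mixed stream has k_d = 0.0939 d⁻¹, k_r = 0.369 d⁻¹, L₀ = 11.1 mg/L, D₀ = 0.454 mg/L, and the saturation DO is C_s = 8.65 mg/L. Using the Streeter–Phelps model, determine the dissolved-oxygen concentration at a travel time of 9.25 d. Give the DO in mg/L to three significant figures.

DO ≈ 7.17 mg/L

k_d L₀/(k_r−k_d) = 0.0939×11.1/(0.369−0.0939) = 1.042/0.2751 = 3.789 mg/L.
e^(−k_d t) = e^(−0.0939×9.250) = 0.4195; e^(−k_r t) = e^(−0.369×9.250) = 0.03293.
D = 3.789 × (0.4195 − 0.03293) + 0.454 × 0.03293 = 1.465 + 0.01495 = 1.480 mg/L.
DO = C_s − D = 8.65 − 1.480 = 7.170 mg/L.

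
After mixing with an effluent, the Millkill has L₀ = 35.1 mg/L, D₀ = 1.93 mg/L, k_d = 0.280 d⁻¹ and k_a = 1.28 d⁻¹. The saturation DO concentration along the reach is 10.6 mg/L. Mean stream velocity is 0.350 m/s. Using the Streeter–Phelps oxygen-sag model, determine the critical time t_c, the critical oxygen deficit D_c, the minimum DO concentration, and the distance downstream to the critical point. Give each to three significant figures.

t_c ≈ 1.30 d; D_c ≈ 5.33 mg/L; min DO ≈ 5.27 mg/L; x_c ≈ 39.3 km

At the critical point dD/dt = 0, so k_d L₀ e^(−k_d t) = k_a D. Substituting D(t) from the Streeter–Phelps equation and solving for t gives
t_c = ln[(k_a/k_d)(1 − D₀(k_a−k_d)/(k_d L₀))] / (k_a−k_d).
Here k_a−k_d = 1.000 d⁻¹ and 1 − D₀(k_a−k_d)/(k_d L₀) = 1 − 1.93×1.000/(0.280×35.1) = 0.8036, so
t_c = ln(4.571 × 0.8036) / 1.000 = 1.301 / 1.000 = 1.301 d.
L(t_c) = L₀ e^(−k_d t_c) = 35.1 × 0.6947 = 24.38 mg/L, and at the critical point k_a D_c = k_d L, so D_c = (0.280/1.28) × 24.38 = 5.334 mg/L.
Minimum DO = C_s − D_c = 10.6 − 5.334 = 5.266 mg/L.
x_c = v t_c = 0.350 m/s × 1.301 d × 86400 s/d = 39350 m ≈ 39.3 km.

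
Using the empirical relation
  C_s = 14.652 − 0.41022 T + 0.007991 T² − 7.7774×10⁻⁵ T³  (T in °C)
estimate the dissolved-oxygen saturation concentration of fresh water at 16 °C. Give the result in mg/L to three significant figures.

C_s = 14.652 − 0.41022×16 + 0.007991×16² − 7.7774×10⁻⁵×16³ = 9.816 mg/L.

C_s ≈ 9.82 mg/L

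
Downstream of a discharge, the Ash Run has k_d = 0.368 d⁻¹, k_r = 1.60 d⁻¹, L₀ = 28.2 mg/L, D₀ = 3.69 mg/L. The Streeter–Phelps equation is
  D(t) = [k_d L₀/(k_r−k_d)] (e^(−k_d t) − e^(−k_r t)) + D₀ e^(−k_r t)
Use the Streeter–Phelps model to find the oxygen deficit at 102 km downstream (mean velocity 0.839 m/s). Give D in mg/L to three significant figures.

Travel time t = x/v = 102 km / (0.839 m/s) = 102000 m / 0.839 m/s = 121600 s = 1.407 d.
k_d L₀/(k_r−k_d) = 0.368×28.2/(1.60−0.368) = 10.38/1.232 = 8.423 mg/L.
e^(−k_d t) = e^(−0.368×1.407) = 0.5958; e^(−k_r t) = e^(−1.60×1.407) = 0.1053.
D = 8.423 × (0.5958 − 0.1053) + 3.69 × 0.1053 = 4.132 + 0.3884 = 4.521 mg/L.

D ≈ 4.52 mg/L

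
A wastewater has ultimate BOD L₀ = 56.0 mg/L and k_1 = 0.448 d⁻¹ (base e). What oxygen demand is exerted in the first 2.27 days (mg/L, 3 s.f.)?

y_t = L₀(1 − e^(−k_1 t)) = 56.0 × (1 − e^(−0.448×2.27))
= 56.0 × (1 − 0.3617) = 56.0 × 0.6383 = 35.75 mg/L.

y ≈ 35.7 mg/L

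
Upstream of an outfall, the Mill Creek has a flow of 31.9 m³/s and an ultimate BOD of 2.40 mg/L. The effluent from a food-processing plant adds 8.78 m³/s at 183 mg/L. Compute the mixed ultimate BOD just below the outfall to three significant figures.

41.4 mg/L

Flow-weighted mixing: C = (Q_r C_r + Q_w C_w)/(Q_r + Q_w)
= (31.9×2.40 + 8.78×183)/(31.9 + 8.78) = 1683/40.68 = 41.38 mg/L.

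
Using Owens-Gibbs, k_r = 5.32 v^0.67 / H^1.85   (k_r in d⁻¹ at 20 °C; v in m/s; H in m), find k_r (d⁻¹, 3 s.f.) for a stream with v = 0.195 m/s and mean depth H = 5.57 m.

k_r ≈ 0.0742 d⁻¹

k_r = 5.32 × 0.195^0.67 / 5.57^1.85 = 5.32 × 0.3344 / 23.98 = 0.07420 d⁻¹.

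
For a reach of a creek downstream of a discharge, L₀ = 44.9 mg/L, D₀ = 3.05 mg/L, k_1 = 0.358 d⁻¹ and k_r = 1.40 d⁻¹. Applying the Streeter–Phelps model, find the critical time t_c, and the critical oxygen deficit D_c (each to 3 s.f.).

t_c = [1/(k_r−k_1)] ln[(k_r/k_1)(1 − D₀(k_r−k_1)/(k_1 L₀))]
= [1/(1.40−0.358)] ln[(1.40/0.358)(1 − 3.05×1.042/(0.358×44.9))]
= (1/1.042) ln[3.911 × 0.8023] = 0.9597 × ln(3.137) = 0.9597 × 1.143 = 1.097 d.
L(t_c) = L₀ e^(−k_1 t_c) = 44.9 × 0.6751 = 30.31 mg/L, and at the critical point k_r D_c = k_1 L, so D_c = (0.358/1.40) × 30.31 = 7.752 mg/L.

t_c ≈ 1.10 d; D_c ≈ 7.75 mg/L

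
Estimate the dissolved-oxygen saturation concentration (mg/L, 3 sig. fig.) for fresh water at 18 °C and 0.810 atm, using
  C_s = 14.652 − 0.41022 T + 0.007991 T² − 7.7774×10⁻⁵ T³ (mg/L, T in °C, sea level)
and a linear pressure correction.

C_s ≈ 7.62 mg/L

At sea level: C_s = 14.652 − 0.41022×18 + 0.007991×18² − 7.7774×10⁻⁵×18³ = 9.404 mg/L.
Pressure correction: C_s' = 9.404 × 0.810 = 7.617 mg/L.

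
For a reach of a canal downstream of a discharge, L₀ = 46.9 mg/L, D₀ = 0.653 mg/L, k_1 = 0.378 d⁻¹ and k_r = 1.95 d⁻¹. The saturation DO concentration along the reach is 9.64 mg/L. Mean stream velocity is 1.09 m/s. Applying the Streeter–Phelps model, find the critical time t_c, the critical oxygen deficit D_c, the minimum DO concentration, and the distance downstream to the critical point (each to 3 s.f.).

With k_r/k_1 = 5.159 and 1 − D₀(k_r−k_1)/(k_1 L₀) = 0.9421,
t_c = ln(5.159 × 0.9421) / (1.95 − 0.378) = ln(4.860) / 1.572 = 1.581/1.572 = 1.006 d.
L(t_c) = L₀ e^(−k_1 t_c) = 46.9 × 0.6837 = 32.07 mg/L, and at the critical point k_r D_c = k_1 L, so D_c = (0.378/1.95) × 32.07 = 6.216 mg/L.
Minimum DO = C_s − D_c = 9.64 − 6.216 = 3.424 mg/L.
x_c = v t_c = 1.09 m/s × 1.006 d × 86400 s/d = 94720 m ≈ 94.7 km.

t_c ≈ 1.01 d; D_c ≈ 6.22 mg/L; min DO ≈ 3.42 mg/L; x_c ≈ 94.7 km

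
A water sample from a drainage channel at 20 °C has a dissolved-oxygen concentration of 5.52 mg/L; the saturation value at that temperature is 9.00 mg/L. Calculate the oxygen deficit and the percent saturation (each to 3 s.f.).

D ≈ 3.48 mg/L; 61.3 % saturation

D = C_s − C = 9.00 − 5.52 = 3.48 mg/L.
% saturation = 5.52/9.00 × 100 = 61.3 %.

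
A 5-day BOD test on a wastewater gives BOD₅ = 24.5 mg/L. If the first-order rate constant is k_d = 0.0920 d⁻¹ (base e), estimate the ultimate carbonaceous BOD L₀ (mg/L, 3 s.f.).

BOD₅ = L₀(1 − e^(−5k_d)) ⇒ L₀ = BOD₅ / (1 − e^(−5×0.0920))
= 24.5 / (1 − 0.6313) = 24.5 / 0.3687 = 66.45 mg/L.

L₀ ≈ 66.4 mg/L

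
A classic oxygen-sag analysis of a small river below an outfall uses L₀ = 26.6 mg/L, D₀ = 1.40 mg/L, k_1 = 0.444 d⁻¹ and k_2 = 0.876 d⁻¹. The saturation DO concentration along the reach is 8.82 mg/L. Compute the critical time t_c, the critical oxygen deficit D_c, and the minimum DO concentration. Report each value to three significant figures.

t_c ≈ 1.45 d; D_c ≈ 7.08 mg/L; min DO ≈ 1.74 mg/L

t_c = [1/(k_2−k_1)] ln[(k_2/k_1)(1 − D₀(k_2−k_1)/(k_1 L₀))]
= [1/(0.876−0.444)] ln[(0.876/0.444)(1 − 1.40×0.4320/(0.444×26.6))]
= (1/0.4320) ln[1.973 × 0.9488] = 2.315 × ln(1.872) = 2.315 × 0.6270 = 1.451 d.
L(t_c) = L₀ e^(−k_1 t_c) = 26.6 × 0.5250 = 13.96 mg/L, and at the critical point k_2 D_c = k_1 L, so D_c = (0.444/0.876) × 13.96 = 7.078 mg/L.
Minimum DO = C_s − D_c = 8.82 − 7.078 = 1.742 mg/L.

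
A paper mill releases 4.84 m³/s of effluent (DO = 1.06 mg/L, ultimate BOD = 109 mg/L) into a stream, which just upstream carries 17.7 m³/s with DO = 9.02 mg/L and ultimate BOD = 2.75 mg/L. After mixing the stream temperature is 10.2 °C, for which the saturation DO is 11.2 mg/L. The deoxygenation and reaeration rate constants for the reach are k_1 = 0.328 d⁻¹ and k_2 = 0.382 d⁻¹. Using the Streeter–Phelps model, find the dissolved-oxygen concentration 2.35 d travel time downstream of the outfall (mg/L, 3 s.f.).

Mixed DO = (17.7×9.02 + 4.84×1.06)/(17.7+4.84) = 164.8/22.54 = 7.311 mg/L.
Mixed L₀ = (17.7×2.75 + 4.84×109)/(22.54) = 576.2/22.54 = 25.56 mg/L.
Initial deficit D₀ = C_s − DO₀ = 11.2 − 7.311 = 3.889 mg/L.
D(2.35) = [0.328×25.56/(0.382−0.328)](e^(−0.328×2.35) − e^(−0.382×2.35)) + 3.889 e^(−0.382×2.35)
= 155.3 × (0.4626 − 0.4075) + 3.889 × 0.4075 = 10.15 mg/L.
DO = 11.2 − 10.15 = 1.053 mg/L.

DO ≈ 1.05 mg/L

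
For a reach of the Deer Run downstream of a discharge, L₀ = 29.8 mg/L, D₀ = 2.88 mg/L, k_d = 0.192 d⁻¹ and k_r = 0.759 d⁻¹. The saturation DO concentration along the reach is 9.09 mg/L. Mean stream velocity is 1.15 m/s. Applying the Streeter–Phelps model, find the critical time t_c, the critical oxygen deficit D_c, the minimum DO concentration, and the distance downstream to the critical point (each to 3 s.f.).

t_c = [1/(k_r−k_d)] ln[(k_r/k_d)(1 − D₀(k_r−k_d)/(k_d L₀))]
= [1/(0.759−0.192)] ln[(0.759/0.192)(1 − 2.88×0.5670/(0.192×29.8))]
= (1/0.5670) ln[3.953 × 0.7146] = 1.764 × ln(2.825) = 1.764 × 1.038 = 1.832 d.
D_c = (k_d/k_r) L₀ e^(−k_d t_c) = (0.192/0.759) × 29.8 × e^(−0.192×1.832) = 0.2530 × 29.8 × 0.7035 = 5.303 mg/L.
Minimum DO = C_s − D_c = 9.09 − 5.303 = 3.787 mg/L.
x_c = v t_c = 1.15 m/s × 1.832 d × 86400 s/d = 182000 m ≈ 182 km.

t_c ≈ 1.83 d; D_c ≈ 5.30 mg/L; min DO ≈ 3.79 mg/L; x_c ≈ 182 km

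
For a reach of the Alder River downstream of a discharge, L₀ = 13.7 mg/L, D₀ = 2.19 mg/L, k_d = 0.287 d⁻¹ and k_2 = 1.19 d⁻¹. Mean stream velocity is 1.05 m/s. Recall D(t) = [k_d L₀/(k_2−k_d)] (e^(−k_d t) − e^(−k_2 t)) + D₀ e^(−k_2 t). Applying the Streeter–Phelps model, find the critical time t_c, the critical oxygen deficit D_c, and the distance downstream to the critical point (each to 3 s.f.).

t_c ≈ 0.801 d; D_c ≈ 2.63 mg/L; x_c ≈ 72.7 km

With k_2/k_d = 4.146 and 1 − D₀(k_2−k_d)/(k_d L₀) = 0.4970,
t_c = ln(4.146 × 0.4970) / (1.19 − 0.287) = ln(2.061) / 0.9030 = 0.7232/0.9030 = 0.8008 d.
D_c = (k_d/k_2) L₀ e^(−k_d t_c) = (0.287/1.19) × 13.7 × e^(−0.287×0.8008) = 0.2412 × 13.7 × 0.7947 = 2.626 mg/L.
x_c = v t_c = 1.05 m/s × 0.8008 d × 86400 s/d = 72650 m ≈ 72.7 km.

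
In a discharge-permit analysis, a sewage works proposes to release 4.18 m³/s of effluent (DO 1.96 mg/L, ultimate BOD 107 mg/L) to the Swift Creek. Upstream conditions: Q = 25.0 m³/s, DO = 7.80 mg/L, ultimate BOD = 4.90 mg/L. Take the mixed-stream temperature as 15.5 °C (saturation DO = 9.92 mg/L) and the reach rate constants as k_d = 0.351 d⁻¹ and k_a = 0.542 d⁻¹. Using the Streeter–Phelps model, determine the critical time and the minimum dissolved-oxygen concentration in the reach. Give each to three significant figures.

t_c ≈ 1.82 d; minimum DO ≈ 3.26 mg/L

Mixed DO = (25.0×7.80 + 4.18×1.96)/(25.0+4.18) = 203.2/29.18 = 6.963 mg/L.
Mixed L₀ = (25.0×4.90 + 4.18×107)/(29.18) = 569.8/29.18 = 19.53 mg/L.
Initial deficit D₀ = C_s − DO₀ = 9.92 − 6.963 = 2.957 mg/L.
t_c = (1/0.1910) ln[(0.542/0.351)(1 − 2.957×0.1910/(0.351×19.53))] = 5.236 × ln(1.417) = 1.825 d.
D_c = (0.351/0.542) × 19.53 × e^(−0.351×1.825) = 0.6476 × 19.53 × 0.5271 = 6.665 mg/L.
Minimum DO = 9.92 − 6.665 = 3.255 mg/L.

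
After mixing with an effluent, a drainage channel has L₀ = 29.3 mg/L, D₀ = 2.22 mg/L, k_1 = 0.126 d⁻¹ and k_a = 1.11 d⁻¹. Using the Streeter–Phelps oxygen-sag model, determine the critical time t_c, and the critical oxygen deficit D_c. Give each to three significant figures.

With k_a/k_1 = 8.810 and 1 − D₀(k_a−k_1)/(k_1 L₀) = 0.4083,
t_c = ln(8.810 × 0.4083) / (1.11 − 0.126) = ln(3.597) / 0.9840 = 1.280/0.9840 = 1.301 d.
L(t_c) = L₀ e^(−k_1 t_c) = 29.3 × 0.8488 = 24.87 mg/L, and at the critical point k_a D_c = k_1 L, so D_c = (0.126/1.11) × 24.87 = 2.823 mg/L.

t_c ≈ 1.30 d; D_c ≈ 2.82 mg/L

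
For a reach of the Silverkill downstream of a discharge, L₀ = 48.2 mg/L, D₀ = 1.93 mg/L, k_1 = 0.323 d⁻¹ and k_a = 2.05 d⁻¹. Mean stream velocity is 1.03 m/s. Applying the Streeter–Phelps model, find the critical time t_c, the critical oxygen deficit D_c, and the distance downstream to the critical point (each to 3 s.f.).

t_c ≈ 0.931 d; D_c ≈ 5.62 mg/L; x_c ≈ 82.8 km

At the critical point dD/dt = 0, so k_1 L₀ e^(−k_1 t) = k_a D. Substituting D(t) from the Streeter–Phelps equation and solving for t gives
t_c = ln[(k_a/k_1)(1 − D₀(k_a−k_1)/(k_1 L₀))] / (k_a−k_1).
Here k_a−k_1 = 1.727 d⁻¹ and 1 − D₀(k_a−k_1)/(k_1 L₀) = 1 − 1.93×1.727/(0.323×48.2) = 0.7859, so
t_c = ln(6.347 × 0.7859) / 1.727 = 1.607 / 1.727 = 0.9305 d.
D_c = (k_1/k_a) L₀ e^(−k_1 t_c) = (0.323/2.05) × 48.2 × e^(−0.323×0.9305) = 0.1576 × 48.2 × 0.7404 = 5.623 mg/L.
x_c = v t_c = 1.03 m/s × 0.9305 d × 86400 s/d = 82810 m ≈ 82.8 km.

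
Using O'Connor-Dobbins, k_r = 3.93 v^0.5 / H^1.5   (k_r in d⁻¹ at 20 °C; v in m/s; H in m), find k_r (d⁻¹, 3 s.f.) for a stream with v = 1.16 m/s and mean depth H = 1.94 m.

k_r ≈ 1.57 d⁻¹

k_r = 3.93 × 1.16^0.5 / 1.94^1.5 = 3.93 × 1.077 / 2.702 = 1.566 d⁻¹.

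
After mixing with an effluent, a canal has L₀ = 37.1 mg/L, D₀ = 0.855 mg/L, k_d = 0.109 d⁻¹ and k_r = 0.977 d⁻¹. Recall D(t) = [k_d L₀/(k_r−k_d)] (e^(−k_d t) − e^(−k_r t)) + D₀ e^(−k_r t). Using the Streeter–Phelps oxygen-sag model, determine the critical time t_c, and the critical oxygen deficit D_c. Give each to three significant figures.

t_c = [1/(k_r−k_d)] ln[(k_r/k_d)(1 − D₀(k_r−k_d)/(k_d L₀))]
= [1/(0.977−0.109)] ln[(0.977/0.109)(1 − 0.855×0.8680/(0.109×37.1))]
= (1/0.8680) ln[8.963 × 0.8165] = 1.152 × ln(7.318) = 1.152 × 1.990 = 2.293 d.
D_c = (k_d/k_r) L₀ e^(−k_d t_c) = (0.109/0.977) × 37.1 × e^(−0.109×2.293) = 0.1116 × 37.1 × 0.7788 = 3.224 mg/L.

t_c ≈ 2.29 d; D_c ≈ 3.22 mg/L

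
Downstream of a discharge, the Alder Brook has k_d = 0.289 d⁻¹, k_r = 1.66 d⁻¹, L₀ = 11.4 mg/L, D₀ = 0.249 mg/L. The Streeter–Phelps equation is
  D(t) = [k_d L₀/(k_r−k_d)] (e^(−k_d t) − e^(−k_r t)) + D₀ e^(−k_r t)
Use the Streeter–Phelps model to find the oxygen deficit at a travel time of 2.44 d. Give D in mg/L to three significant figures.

D ≈ 1.15 mg/L

k_d L₀/(k_r−k_d) = 0.289×11.4/(1.66−0.289) = 3.295/1.371 = 2.403 mg/L.
e^(−k_d t) = e^(−0.289×2.440) = 0.4940; e^(−k_r t) = e^(−1.66×2.440) = 0.01742.
D = 2.403 × (0.4940 − 0.01742) + 0.249 × 0.01742 = 1.145 + 0.004336 = 1.150 mg/L.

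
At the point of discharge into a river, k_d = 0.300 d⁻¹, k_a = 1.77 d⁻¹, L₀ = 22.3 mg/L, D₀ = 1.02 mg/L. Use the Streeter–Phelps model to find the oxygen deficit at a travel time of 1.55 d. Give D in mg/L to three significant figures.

D ≈ 2.63 mg/L

k_d L₀/(k_a−k_d) = 0.300×22.3/(1.77−0.300) = 6.690/1.470 = 4.551 mg/L.
e^(−k_d t) = e^(−0.300×1.550) = 0.6281; e^(−k_a t) = e^(−1.77×1.550) = 0.06434.
D = 4.551 × (0.6281 − 0.06434) + 1.02 × 0.06434 = 2.566 + 0.06563 = 2.631 mg/L.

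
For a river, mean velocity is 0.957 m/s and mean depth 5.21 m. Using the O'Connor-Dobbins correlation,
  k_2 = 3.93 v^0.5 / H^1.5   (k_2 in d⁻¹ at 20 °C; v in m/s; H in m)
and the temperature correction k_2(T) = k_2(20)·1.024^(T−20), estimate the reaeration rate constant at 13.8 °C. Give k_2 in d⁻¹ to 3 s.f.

k_2 ≈ 0.279 d⁻¹

k_2(20) = 3.93 × 0.957^0.5 / 5.21^1.5 = 3.93 × 0.9783 / 11.89 = 0.3233 d⁻¹.
k_2(13.8) = 0.3233 × 1.024^(13.8−20) = 0.3233 × 0.8633 = 0.2791 d⁻¹.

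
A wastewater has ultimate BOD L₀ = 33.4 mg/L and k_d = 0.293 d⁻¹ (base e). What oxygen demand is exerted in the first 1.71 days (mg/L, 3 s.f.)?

y ≈ 13.2 mg/L

y_t = L₀(1 − e^(−k_d t)) = 33.4 × (1 − e^(−0.293×1.71))
= 33.4 × (1 − 0.6059) = 33.4 × 0.3941 = 13.16 mg/L.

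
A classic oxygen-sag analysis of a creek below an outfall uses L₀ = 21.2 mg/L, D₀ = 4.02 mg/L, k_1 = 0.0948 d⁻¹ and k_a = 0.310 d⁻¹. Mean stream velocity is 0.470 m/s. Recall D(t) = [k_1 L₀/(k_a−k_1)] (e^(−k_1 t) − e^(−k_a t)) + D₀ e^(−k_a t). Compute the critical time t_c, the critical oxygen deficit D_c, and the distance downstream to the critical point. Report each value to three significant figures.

t_c ≈ 2.89 d; D_c ≈ 4.93 mg/L; x_c ≈ 117 km

At the critical point dD/dt = 0, so k_1 L₀ e^(−k_1 t) = k_a D. Substituting D(t) from the Streeter–Phelps equation and solving for t gives
t_c = ln[(k_a/k_1)(1 − D₀(k_a−k_1)/(k_1 L₀))] / (k_a−k_1).
Here k_a−k_1 = 0.2152 d⁻¹ and 1 − D₀(k_a−k_1)/(k_1 L₀) = 1 − 4.02×0.2152/(0.0948×21.2) = 0.5695, so
t_c = ln(3.270 × 0.5695) / 0.2152 = 0.6219 / 0.2152 = 2.890 d.
L(t_c) = L₀ e^(−k_1 t_c) = 21.2 × 0.7604 = 16.12 mg/L, and at the critical point k_a D_c = k_1 L, so D_c = (0.0948/0.310) × 16.12 = 4.930 mg/L.
x_c = v t_c = 0.470 m/s × 2.890 d × 86400 s/d = 117400 m ≈ 117 km.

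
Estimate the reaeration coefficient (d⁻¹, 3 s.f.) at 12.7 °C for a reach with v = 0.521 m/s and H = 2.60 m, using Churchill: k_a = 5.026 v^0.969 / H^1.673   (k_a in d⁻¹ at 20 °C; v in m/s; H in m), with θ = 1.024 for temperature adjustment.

k_a ≈ 0.454 d⁻¹

k_a(20) = 5.026 × 0.521^0.969 / 2.60^1.673 = 5.026 × 0.5316 / 4.946 = 0.5402 d⁻¹.
k_a(12.7) = 0.5402 × 1.024^(12.7−20) = 0.5402 × 0.8410 = 0.4544 d⁻¹.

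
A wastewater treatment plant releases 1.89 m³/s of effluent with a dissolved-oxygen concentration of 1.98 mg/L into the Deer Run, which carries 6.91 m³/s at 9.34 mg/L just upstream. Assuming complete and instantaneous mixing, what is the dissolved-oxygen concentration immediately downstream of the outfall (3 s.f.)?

7.76 mg/L

Flow-weighted mixing: C = (Q_r C_r + Q_w C_w)/(Q_r + Q_w)
= (6.91×9.34 + 1.89×1.98)/(6.91 + 1.89) = 68.28/8.800 = 7.759 mg/L.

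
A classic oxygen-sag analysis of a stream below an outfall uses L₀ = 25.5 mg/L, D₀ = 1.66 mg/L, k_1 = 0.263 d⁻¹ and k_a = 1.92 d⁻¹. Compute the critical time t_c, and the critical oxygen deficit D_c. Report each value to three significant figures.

t_c = [1/(k_a−k_1)] ln[(k_a/k_1)(1 − D₀(k_a−k_1)/(k_1 L₀))]
= [1/(1.92−0.263)] ln[(1.92/0.263)(1 − 1.66×1.657/(0.263×25.5))]
= (1/1.657) ln[7.300 × 0.5899] = 0.6035 × ln(4.306) = 0.6035 × 1.460 = 0.8811 d.
D_c = (k_1/k_a) L₀ e^(−k_1 t_c) = (0.263/1.92) × 25.5 × e^(−0.263×0.8811) = 0.1370 × 25.5 × 0.7932 = 2.770 mg/L.

t_c ≈ 0.881 d; D_c ≈ 2.77 mg/L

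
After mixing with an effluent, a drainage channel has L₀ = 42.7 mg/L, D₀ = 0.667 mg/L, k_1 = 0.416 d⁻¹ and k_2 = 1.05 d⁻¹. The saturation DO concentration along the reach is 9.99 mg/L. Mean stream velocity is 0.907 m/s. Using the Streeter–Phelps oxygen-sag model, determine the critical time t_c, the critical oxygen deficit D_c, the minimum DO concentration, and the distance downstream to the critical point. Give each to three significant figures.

t_c ≈ 1.42 d; D_c ≈ 9.36 mg/L; min DO ≈ 0.628 mg/L; x_c ≈ 111 km

t_c = [1/(k_2−k_1)] ln[(k_2/k_1)(1 − D₀(k_2−k_1)/(k_1 L₀))]
= [1/(1.05−0.416)] ln[(1.05/0.416)(1 − 0.667×0.6340/(0.416×42.7))]
= (1/0.6340) ln[2.524 × 0.9762] = 1.577 × ln(2.464) = 1.577 × 0.9018 = 1.422 d.
L(t_c) = L₀ e^(−k_1 t_c) = 42.7 × 0.5534 = 23.63 mg/L, and at the critical point k_2 D_c = k_1 L, so D_c = (0.416/1.05) × 23.63 = 9.362 mg/L.
Minimum DO = C_s − D_c = 9.99 − 9.362 = 0.6281 mg/L.
x_c = v t_c = 0.907 m/s × 1.422 d × 86400 s/d = 111500 m ≈ 111 km.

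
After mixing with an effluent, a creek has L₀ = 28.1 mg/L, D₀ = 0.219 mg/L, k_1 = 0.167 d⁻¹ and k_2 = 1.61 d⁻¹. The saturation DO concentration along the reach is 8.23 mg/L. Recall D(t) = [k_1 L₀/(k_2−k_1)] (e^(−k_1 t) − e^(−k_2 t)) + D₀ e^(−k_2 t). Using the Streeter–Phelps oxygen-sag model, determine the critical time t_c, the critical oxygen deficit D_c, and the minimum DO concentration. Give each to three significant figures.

t_c = [1/(k_2−k_1)] ln[(k_2/k_1)(1 − D₀(k_2−k_1)/(k_1 L₀))]
= [1/(1.61−0.167)] ln[(1.61/0.167)(1 − 0.219×1.443/(0.167×28.1))]
= (1/1.443) ln[9.641 × 0.9327] = 0.6930 × ln(8.991) = 0.6930 × 2.196 = 1.522 d.
L(t_c) = L₀ e^(−k_1 t_c) = 28.1 × 0.7756 = 21.79 mg/L, and at the critical point k_2 D_c = k_1 L, so D_c = (0.167/1.61) × 21.79 = 2.261 mg/L.
Minimum DO = C_s − D_c = 8.23 − 2.261 = 5.969 mg/L.

t_c ≈ 1.52 d; D_c ≈ 2.26 mg/L; min DO ≈ 5.97 mg/L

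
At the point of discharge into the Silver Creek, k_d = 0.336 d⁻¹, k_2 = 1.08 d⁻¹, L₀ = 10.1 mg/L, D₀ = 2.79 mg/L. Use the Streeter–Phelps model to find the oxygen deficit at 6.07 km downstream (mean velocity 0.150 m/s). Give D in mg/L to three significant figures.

Travel time t = x/v = 6.07 km / (0.150 m/s) = 6070 m / 0.150 m/s = 40470 s = 0.4684 d.
k_d L₀/(k_2−k_d) = 0.336×10.1/(1.08−0.336) = 3.394/0.7440 = 4.561 mg/L.
e^(−k_d t) = e^(−0.336×0.4684) = 0.8544; e^(−k_2 t) = e^(−1.08×0.4684) = 0.6030.
D = 4.561 × (0.8544 − 0.6030) + 2.79 × 0.6030 = 1.147 + 1.682 = 2.829 mg/L.

D ≈ 2.83 mg/L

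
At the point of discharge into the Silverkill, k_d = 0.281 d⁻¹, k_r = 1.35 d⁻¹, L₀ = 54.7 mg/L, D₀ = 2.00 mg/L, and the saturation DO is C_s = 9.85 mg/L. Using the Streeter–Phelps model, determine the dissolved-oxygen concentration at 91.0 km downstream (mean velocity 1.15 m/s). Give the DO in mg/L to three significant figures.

Travel time t = x/v = 91.0 km / (1.15 m/s) = 91000 m / 1.15 m/s = 79130 s = 0.9159 d.
k_d L₀/(k_r−k_d) = 0.281×54.7/(1.35−0.281) = 15.37/1.069 = 14.38 mg/L.
e^(−k_d t) = e^(−0.281×0.9159) = 0.7731; e^(−k_r t) = e^(−1.35×0.9159) = 0.2904.
D = 14.38 × (0.7731 − 0.2904) + 2.00 × 0.2904 = 6.940 + 0.5808 = 7.521 mg/L.
DO = C_s − D = 9.85 − 7.521 = 2.329 mg/L.

DO ≈ 2.33 mg/L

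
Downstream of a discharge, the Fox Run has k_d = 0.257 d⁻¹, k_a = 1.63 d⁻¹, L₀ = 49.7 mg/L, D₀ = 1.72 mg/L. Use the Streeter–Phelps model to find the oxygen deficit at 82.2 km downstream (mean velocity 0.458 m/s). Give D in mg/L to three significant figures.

Travel time t = x/v = 82.2 km / (0.458 m/s) = 82200 m / 0.458 m/s = 179500 s = 2.077 d.
k_d L₀/(k_a−k_d) = 0.257×49.7/(1.63−0.257) = 12.77/1.373 = 9.303 mg/L.
e^(−k_d t) = e^(−0.257×2.077) = 0.5863; e^(−k_a t) = e^(−1.63×2.077) = 0.03385.
D = 9.303 × (0.5863 − 0.03385) + 1.72 × 0.03385 = 5.140 + 0.05821 = 5.198 mg/L.

D ≈ 5.20 mg/L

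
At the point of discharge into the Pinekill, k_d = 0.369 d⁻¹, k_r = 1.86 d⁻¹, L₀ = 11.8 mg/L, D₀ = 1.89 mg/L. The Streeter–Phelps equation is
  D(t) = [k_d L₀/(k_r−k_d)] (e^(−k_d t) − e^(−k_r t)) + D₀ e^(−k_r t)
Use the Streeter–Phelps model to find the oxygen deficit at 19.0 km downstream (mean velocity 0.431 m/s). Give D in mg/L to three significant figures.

Travel time t = x/v = 19.0 km / (0.431 m/s) = 19000 m / 0.431 m/s = 44080 s = 0.5102 d.
k_d L₀/(k_r−k_d) = 0.369×11.8/(1.86−0.369) = 4.354/1.491 = 2.920 mg/L.
e^(−k_d t) = e^(−0.369×0.5102) = 0.8284; e^(−k_r t) = e^(−1.86×0.5102) = 0.3871.
D = 2.920 × (0.8284 − 0.3871) + 1.89 × 0.3871 = 1.289 + 0.7317 = 2.020 mg/L.

D ≈ 2.02 mg/L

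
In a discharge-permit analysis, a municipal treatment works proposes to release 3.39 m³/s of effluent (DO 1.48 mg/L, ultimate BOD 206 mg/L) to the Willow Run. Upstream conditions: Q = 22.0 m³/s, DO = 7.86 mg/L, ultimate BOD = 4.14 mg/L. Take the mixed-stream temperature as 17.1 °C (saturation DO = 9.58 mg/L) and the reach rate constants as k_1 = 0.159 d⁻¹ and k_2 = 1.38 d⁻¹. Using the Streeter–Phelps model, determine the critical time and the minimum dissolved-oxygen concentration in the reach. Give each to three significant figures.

t_c ≈ 0.944 d; minimum DO ≈ 6.50 mg/L

Mixed DO = (22.0×7.86 + 3.39×1.48)/(22.0+3.39) = 177.9/25.39 = 7.008 mg/L.
Mixed L₀ = (22.0×4.14 + 3.39×206)/(25.39) = 789.4/25.39 = 31.09 mg/L.
Initial deficit D₀ = C_s − DO₀ = 9.58 − 7.008 = 2.572 mg/L.
t_c = (1/1.221) ln[(1.38/0.159)(1 − 2.572×1.221/(0.159×31.09))] = 0.8190 × ln(3.166) = 0.9439 d.
D_c = (0.159/1.38) × 31.09 × e^(−0.159×0.9439) = 0.1152 × 31.09 × 0.8606 = 3.083 mg/L.
Minimum DO = 9.58 − 3.083 = 6.497 mg/L.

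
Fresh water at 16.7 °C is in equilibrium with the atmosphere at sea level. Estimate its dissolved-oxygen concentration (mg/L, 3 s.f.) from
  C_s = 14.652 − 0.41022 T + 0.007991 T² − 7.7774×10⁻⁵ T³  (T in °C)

C_s = 14.652 − 0.41022×16.7 + 0.007991×16.7² − 7.7774×10⁻⁵×16.7³ = 9.668 mg/L.

C_s ≈ 9.67 mg/L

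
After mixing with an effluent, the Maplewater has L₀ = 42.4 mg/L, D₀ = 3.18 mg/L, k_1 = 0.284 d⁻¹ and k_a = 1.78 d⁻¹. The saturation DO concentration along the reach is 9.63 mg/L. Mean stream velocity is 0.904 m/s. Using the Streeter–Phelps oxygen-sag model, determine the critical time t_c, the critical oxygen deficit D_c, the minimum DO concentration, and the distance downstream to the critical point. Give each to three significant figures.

t_c ≈ 0.891 d; D_c ≈ 5.25 mg/L; min DO ≈ 4.38 mg/L; x_c ≈ 69.6 km

With k_a/k_1 = 6.268 and 1 − D₀(k_a−k_1)/(k_1 L₀) = 0.6049,
t_c = ln(6.268 × 0.6049) / (1.78 − 0.284) = ln(3.791) / 1.496 = 1.333/1.496 = 0.8909 d.
D_c = (k_1/k_a) L₀ e^(−k_1 t_c) = (0.284/1.78) × 42.4 × e^(−0.284×0.8909) = 0.1596 × 42.4 × 0.7765 = 5.253 mg/L.
Minimum DO = C_s − D_c = 9.63 − 5.253 = 4.377 mg/L.
x_c = v t_c = 0.904 m/s × 0.8909 d × 86400 s/d = 69580 m ≈ 69.6 km.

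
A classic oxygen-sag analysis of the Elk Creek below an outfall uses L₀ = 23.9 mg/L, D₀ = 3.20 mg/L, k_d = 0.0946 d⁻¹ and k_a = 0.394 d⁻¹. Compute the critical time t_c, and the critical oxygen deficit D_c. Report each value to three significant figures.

t_c = [1/(k_a−k_d)] ln[(k_a/k_d)(1 − D₀(k_a−k_d)/(k_d L₀))]
= [1/(0.394−0.0946)] ln[(0.394/0.0946)(1 − 3.20×0.2994/(0.0946×23.9))]
= (1/0.2994) ln[4.165 × 0.5762] = 3.340 × ln(2.400) = 3.340 × 0.8755 = 2.924 d.
D_c = (k_d/k_a) L₀ e^(−k_d t_c) = (0.0946/0.394) × 23.9 × e^(−0.0946×2.924) = 0.2401 × 23.9 × 0.7583 = 4.352 mg/L.

t_c ≈ 2.92 d; D_c ≈ 4.35 mg/L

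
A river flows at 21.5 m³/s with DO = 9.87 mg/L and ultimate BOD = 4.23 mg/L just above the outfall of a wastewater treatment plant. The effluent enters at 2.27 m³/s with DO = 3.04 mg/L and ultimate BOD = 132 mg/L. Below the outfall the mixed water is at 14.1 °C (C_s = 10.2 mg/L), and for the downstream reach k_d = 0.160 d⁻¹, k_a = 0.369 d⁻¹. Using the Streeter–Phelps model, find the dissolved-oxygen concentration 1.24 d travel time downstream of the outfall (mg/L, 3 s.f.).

Mixed DO = (21.5×9.87 + 2.27×3.04)/(21.5+2.27) = 219.1/23.77 = 9.218 mg/L.
Mixed L₀ = (21.5×4.23 + 2.27×132)/(23.77) = 390.6/23.77 = 16.43 mg/L.
Initial deficit D₀ = C_s − DO₀ = 10.2 − 9.218 = 0.9823 mg/L.
D(1.24) = [0.160×16.43/(0.369−0.160)](e^(−0.160×1.24) − e^(−0.369×1.24)) + 0.9823 e^(−0.369×1.24)
= 12.58 × (0.8200 − 0.6328) + 0.9823 × 0.6328 = 2.977 mg/L.
DO = 10.2 − 2.977 = 7.223 mg/L.

DO ≈ 7.22 mg/L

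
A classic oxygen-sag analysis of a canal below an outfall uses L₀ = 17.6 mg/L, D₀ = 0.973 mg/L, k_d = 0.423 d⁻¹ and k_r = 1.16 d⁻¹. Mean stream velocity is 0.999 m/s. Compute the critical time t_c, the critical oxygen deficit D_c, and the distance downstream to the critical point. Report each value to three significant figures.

t_c = [1/(k_r−k_d)] ln[(k_r/k_d)(1 − D₀(k_r−k_d)/(k_d L₀))]
= [1/(1.16−0.423)] ln[(1.16/0.423)(1 − 0.973×0.7370/(0.423×17.6))]
= (1/0.7370) ln[2.742 × 0.9037] = 1.357 × ln(2.478) = 1.357 × 0.9075 = 1.231 d.
D_c = (k_d/k_r) L₀ e^(−k_d t_c) = (0.423/1.16) × 17.6 × e^(−0.423×1.231) = 0.3647 × 17.6 × 0.5940 = 3.812 mg/L.
x_c = v t_c = 0.999 m/s × 1.231 d × 86400 s/d = 106300 m ≈ 106 km.

t_c ≈ 1.23 d; D_c ≈ 3.81 mg/L; x_c ≈ 106 km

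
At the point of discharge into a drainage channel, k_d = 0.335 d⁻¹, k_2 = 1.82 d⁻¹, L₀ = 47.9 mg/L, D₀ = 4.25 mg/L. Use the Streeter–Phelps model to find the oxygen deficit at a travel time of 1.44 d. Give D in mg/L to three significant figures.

D ≈ 6.19 mg/L

k_d L₀/(k_2−k_d) = 0.335×47.9/(1.82−0.335) = 16.05/1.485 = 10.81 mg/L.
e^(−k_d t) = e^(−0.335×1.440) = 0.6173; e^(−k_2 t) = e^(−1.82×1.440) = 0.07274.
D = 10.81 × (0.6173 − 0.07274) + 4.25 × 0.07274 = 5.884 + 0.3092 = 6.193 mg/L.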